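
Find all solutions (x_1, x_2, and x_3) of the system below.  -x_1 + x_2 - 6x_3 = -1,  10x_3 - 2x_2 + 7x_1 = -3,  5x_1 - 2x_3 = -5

Row-reduce:
R1 ← R1 / (-1).
R2 ← R2 − 7·R1.
R3 ← R3 − 5·R1.
R2 ← R2 / (5).
R1 ← R1 + 1·R2.
R3 ← R3 − 5·R2.
Rank is 2 with 3 unknowns, leaving x_3 free.

infinitely many solutions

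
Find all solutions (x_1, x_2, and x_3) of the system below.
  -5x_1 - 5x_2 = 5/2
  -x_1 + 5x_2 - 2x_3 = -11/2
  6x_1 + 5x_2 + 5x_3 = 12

Row-reduce the augmented matrix:
R1 ← R1 / (-5).
R2 ← R2 + 1·R1.
R3 ← R3 − 6·R1.
R2 ← R2 / (6).
R1 ← R1 − 1·R2.
R3 ← R3 + 1·R2.
R3 ← R3 / (14/3).
R1 ← R1 − 1/3·R3.
R2 ← R2 + 1/3·R3.
Reading off the reduced rows gives x_1 = -1/2, x_2 = 0, x_3 = 3.

x_1 = -1/2, x_2 = 0, x_3 = 3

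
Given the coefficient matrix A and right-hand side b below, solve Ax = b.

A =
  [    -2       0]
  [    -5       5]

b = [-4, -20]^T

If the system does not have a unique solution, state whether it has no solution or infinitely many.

x_1 = 2, x_2 = -2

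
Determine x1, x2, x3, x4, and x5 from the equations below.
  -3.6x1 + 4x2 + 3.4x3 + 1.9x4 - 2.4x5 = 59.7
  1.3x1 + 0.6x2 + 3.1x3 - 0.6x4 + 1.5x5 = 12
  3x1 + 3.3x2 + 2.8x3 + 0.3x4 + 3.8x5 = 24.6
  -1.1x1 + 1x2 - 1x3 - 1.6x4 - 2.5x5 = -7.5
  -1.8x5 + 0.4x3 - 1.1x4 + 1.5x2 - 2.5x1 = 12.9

Row-reduce the augmented matrix:
R1 ← R1 / (-18/5).
R2 ← R2 − 13/10·R1.
R3 ← R3 − 3·R1.
R4 ← R4 + 11/10·R1.
R5 ← R5 + 5/2·R1.
R2 ← R2 / (92/45).
R1 ← R1 + 10/9·R2.
R3 ← R3 − 199/30·R2.
R4 ← R4 + 2/9·R2.
R5 ← R5 + 23/18·R2.
R3 ← R3 / (-30943/3680).
R1 ← R1 − 259/184·R3.
R2 ← R2 − 779/368·R3.
R4 ← R4 + 1443/920·R3.
R5 ← R5 − 119/160·R3.
R4 ← R4 / (-305765/123772).
R1 ← R1 + 13149/61886·R4.
R2 ← R2 − 13798/30943·R4.
R3 ← R3 + 11805/61886·R4.
R5 ← R5 + 1376191/618860·R4.
R5 ← R5 / (26379477/15288250).
R1 ← R1 − 1697203/1528825·R5.
R2 ← R2 + 79912/1528825·R5.
R3 ← R3 − 48232/305765·R5.
R4 ← R4 − 1021292/1528825·R5.
Reading off the reduced rows gives x1 = -5, x2 = 5, x3 = 5, x4 = 5, x5 = 2.

x1 = -5, x2 = 5, x3 = 5, x4 = 5, x5 = 2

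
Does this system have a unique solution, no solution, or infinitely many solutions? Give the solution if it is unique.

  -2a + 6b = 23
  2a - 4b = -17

a = -5/2, b = 3

Row-reduce the augmented matrix:
R1 ← R1 / (-2).
R2 ← R2 − 2·R1.
R2 ← R2 / (2).
R1 ← R1 + 3·R2.
Reading off the reduced rows gives a = -5/2, b = 3.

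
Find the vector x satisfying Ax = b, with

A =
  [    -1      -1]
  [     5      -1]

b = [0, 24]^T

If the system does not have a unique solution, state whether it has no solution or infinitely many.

Row-reduce the augmented matrix:
R1 ← R1 / (-1).
R2 ← R2 − 5·R1.
R2 ← R2 / (-6).
R1 ← R1 − 1·R2.
Reading off the reduced rows gives x_1 = 4, x_2 = -4.

x_1 = 4, x_2 = -4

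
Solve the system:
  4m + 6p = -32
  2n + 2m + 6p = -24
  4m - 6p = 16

m = -2, n = 2, p = -4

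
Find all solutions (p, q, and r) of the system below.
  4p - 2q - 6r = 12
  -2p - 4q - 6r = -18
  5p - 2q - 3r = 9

p = 3, q = 6, r = -2

Row-reduce the augmented matrix:
R1 ← R1 / (4).
R2 ← R2 + 2·R1.
R3 ← R3 − 5·R1.
R2 ← R2 / (-5).
R1 ← R1 + 1/2·R2.
R3 ← R3 − 1/2·R2.
R3 ← R3 / (18/5).
R1 ← R1 + 3/5·R3.
R2 ← R2 − 9/5·R3.
Reading off the reduced rows gives p = 3, q = 6, r = -2.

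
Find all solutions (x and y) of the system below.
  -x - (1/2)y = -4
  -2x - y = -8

infinitely many solutions

Row-reduce:
R1 ← R1 / (-1).
R2 ← R2 + 2·R1.
Rank is 1 with 2 unknowns, leaving y free.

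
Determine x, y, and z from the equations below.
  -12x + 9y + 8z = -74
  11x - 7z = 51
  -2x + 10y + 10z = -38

x = 4, y = -2, z = -1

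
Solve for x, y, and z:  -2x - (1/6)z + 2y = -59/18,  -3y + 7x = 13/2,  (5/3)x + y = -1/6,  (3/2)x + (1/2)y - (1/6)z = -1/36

x = 1/2, y = -1, z = 5/3

Row-reduce the augmented matrix:
R1 ← R1 / (-2).
R2 ← R2 − 7·R1.
R3 ← R3 − 5/3·R1.
R4 ← R4 − 3/2·R1.
R2 ← R2 / (4).
R1 ← R1 + 1·R2.
R3 ← R3 − 8/3·R2.
R4 ← R4 − 2·R2.
R3 ← R3 / (1/4).
R1 ← R1 + 1/16·R3.
R2 ← R2 + 7/48·R3.
R4 reduces to 0 = 0, so the extra equation is consistent.
Reading off the reduced rows gives x = 1/2, y = -1, z = 5/3.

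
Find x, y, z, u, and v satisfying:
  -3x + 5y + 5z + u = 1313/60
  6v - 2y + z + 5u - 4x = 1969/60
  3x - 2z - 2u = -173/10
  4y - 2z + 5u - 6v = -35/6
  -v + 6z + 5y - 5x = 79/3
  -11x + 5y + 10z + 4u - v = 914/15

x = -13/5, y = -1/3, z = 11/4, u = 2, v = 3/2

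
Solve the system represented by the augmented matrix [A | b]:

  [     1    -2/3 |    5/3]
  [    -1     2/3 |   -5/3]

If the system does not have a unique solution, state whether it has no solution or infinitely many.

infinitely many solutions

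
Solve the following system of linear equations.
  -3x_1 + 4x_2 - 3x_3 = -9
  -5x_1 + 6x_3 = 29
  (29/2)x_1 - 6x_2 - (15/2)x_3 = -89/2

Row-reduce:
R1 ← R1 / (-3).
R2 ← R2 + 5·R1.
R3 ← R3 − 29/2·R1.
R2 ← R2 / (-20/3).
R1 ← R1 + 4/3·R2.
R3 ← R3 − 40/3·R2.
Rank is 2 with 3 unknowns, leaving x_3 free.

infinitely many solutions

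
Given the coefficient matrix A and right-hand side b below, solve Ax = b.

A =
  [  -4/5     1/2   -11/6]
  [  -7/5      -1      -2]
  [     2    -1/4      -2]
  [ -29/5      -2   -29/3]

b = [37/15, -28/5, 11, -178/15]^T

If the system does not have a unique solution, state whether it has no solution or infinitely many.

x_1 = 4, x_2 = 4, x_3 = -2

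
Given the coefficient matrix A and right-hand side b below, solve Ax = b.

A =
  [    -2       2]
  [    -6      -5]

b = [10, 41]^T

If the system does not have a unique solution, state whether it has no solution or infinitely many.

Row-reduce the augmented matrix:
R1 ← R1 / (-2).
R2 ← R2 + 6·R1.
R2 ← R2 / (-11).
R1 ← R1 + 1·R2.
Reading off the reduced rows gives x_1 = -6, x_2 = -1.

x_1 = -6, x_2 = -1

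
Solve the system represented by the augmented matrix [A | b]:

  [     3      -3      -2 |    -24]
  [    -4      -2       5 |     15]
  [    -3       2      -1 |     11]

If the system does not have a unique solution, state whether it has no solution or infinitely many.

x_1 = -2, x_2 = 4, x_3 = 3

Row-reduce the augmented matrix:
R1 ← R1 / (3).
R2 ← R2 + 4·R1.
R3 ← R3 + 3·R1.
R2 ← R2 / (-6).
R1 ← R1 + 1·R2.
R3 ← R3 + 1·R2.
R3 ← R3 / (-61/18).
R1 ← R1 + 19/18·R3.
R2 ← R2 + 7/18·R3.
Reading off the reduced rows gives x_1 = -2, x_2 = 4, x_3 = 3.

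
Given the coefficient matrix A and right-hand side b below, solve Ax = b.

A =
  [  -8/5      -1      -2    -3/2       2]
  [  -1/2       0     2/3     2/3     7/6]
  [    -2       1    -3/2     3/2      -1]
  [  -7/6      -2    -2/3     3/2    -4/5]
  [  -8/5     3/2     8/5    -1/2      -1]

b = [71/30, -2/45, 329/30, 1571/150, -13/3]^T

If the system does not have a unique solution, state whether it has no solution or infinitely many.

x_1 = -4/3, x_2 = -1, x_3 = -8/3, x_4 = 3, x_5 = -4/5

Row-reduce the augmented matrix:
R1 ← R1 / (-8/5).
R2 ← R2 + 1/2·R1.
R3 ← R3 + 2·R1.
R4 ← R4 + 7/6·R1.
R5 ← R5 + 8/5·R1.
R2 ← R2 / (5/16).
R1 ← R1 − 5/8·R2.
R3 ← R3 − 9/4·R2.
R4 ← R4 + 61/48·R2.
R5 ← R5 − 5/2·R2.
R3 ← R3 / (-83/10).
R1 ← R1 + 4/3·R3.
R2 ← R2 − 62/15·R3.
R4 ← R4 − 272/45·R3.
R5 ← R5 + 101/15·R3.
R4 ← R4 / (5551/1494).
R1 ← R1 + 140/249·R4.
R2 ← R2 − 619/498·R4.
R3 ← R3 − 48/83·R4.
R5 ← R5 + 20863/4980·R4.
R5 ← R5 / (-4146057/555100).
R1 ← R1 + 1561/793·R5.
R2 ← R2 + 7239/55510·R5.
R3 ← R3 − 48266/27755·R5.
R4 ← R4 + 40671/27755·R5.
Reading off the reduced rows gives x_1 = -4/3, x_2 = -1, x_3 = -8/3, x_4 = 3, x_5 = -4/5.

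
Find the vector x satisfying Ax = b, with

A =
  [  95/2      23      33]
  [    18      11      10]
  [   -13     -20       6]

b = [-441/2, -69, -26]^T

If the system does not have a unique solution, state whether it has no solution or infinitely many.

Row-reduce:
R1 ← R1 / (95/2).
R2 ← R2 − 18·R1.
R3 ← R3 + 13·R1.
R2 ← R2 / (217/95).
R1 ← R1 − 46/95·R2.
R3 ← R3 + 1302/95·R2.
Row 3 reduces to 0 = 1, a contradiction. The system is inconsistent.

no solution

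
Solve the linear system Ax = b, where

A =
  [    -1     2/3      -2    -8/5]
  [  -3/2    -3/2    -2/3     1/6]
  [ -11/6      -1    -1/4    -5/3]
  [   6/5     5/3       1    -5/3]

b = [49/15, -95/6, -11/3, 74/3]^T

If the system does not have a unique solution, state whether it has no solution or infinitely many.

Row-reduce the augmented matrix:
R1 ← R1 / (-1).
R2 ← R2 + 3/2·R1.
R3 ← R3 + 11/6·R1.
R4 ← R4 − 6/5·R1.
R2 ← R2 / (-5/2).
R1 ← R1 + 2/3·R2.
R3 ← R3 + 20/9·R2.
R4 ← R4 − 37/15·R2.
R3 ← R3 / (145/108).
R1 ← R1 − 62/45·R3.
R2 ← R2 + 14/15·R3.
R4 ← R4 − 203/225·R3.
R4 ← R4 / (-698/1875).
R1 ← R1 − 7094/3625·R4.
R2 ← R2 + 6279/3625·R4.
R3 ← R3 + 548/725·R4.
Reading off the reduced rows gives x_1 = 5, x_2 = 4, x_3 = 2, x_4 = -6.

x_1 = 5, x_2 = 4, x_3 = 2, x_4 = -6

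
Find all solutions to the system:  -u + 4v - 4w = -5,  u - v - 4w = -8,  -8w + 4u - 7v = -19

Row-reduce:
R1 ← R1 / (-1).
R2 ← R2 − 1·R1.
R3 ← R3 − 4·R1.
R2 ← R2 / (3).
R1 ← R1 + 4·R2.
R3 ← R3 − 9·R2.
Rank is 2 with 3 unknowns, leaving w free.

infinitely many solutions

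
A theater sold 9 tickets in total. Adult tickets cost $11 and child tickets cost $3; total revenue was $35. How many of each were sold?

Let a = adult tickets, c = child tickets.
  c + a = 9
  3c + 11a = 35
Row-reduce the augmented matrix:
R2 ← R2 − 11·R1.
R2 ← R2 / (-8).
R1 ← R1 − 1·R2.
Reading off the reduced rows gives a = 1, c = 8.

adult tickets: 1, child tickets: 8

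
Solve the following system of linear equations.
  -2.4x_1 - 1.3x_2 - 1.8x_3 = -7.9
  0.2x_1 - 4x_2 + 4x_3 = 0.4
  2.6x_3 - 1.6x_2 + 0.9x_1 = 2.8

x_1 = 2, x_2 = 1, x_3 = 1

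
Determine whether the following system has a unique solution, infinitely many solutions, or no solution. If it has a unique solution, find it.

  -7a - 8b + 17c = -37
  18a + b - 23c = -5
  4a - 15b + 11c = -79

Row-reduce:
R1 ← R1 / (-7).
R2 ← R2 − 18·R1.
R3 ← R3 − 4·R1.
R2 ← R2 / (-137/7).
R1 ← R1 − 8/7·R2.
R3 ← R3 + 137/7·R2.
Rank is 2 with 3 unknowns, leaving c free.

infinitely many solutions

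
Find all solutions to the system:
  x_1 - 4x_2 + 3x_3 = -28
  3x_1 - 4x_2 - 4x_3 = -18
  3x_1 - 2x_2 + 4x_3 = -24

x_1 = -2, x_2 = 5, x_3 = -2

Row-reduce the augmented matrix:
R2 ← R2 − 3·R1.
R3 ← R3 − 3·R1.
R2 ← R2 / (8).
R1 ← R1 + 4·R2.
R3 ← R3 − 10·R2.
R3 ← R3 / (45/4).
R1 ← R1 + 7/2·R3.
R2 ← R2 + 13/8·R3.
Reading off the reduced rows gives x_1 = -2, x_2 = 5, x_3 = -2.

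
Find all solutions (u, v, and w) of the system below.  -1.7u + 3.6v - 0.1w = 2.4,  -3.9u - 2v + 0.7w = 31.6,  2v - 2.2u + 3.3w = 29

Row-reduce the augmented matrix:
R1 ← R1 / (-17/10).
R2 ← R2 + 39/10·R1.
R3 ← R3 + 11/5·R1.
R2 ← R2 / (-872/85).
R1 ← R1 + 36/17·R2.
R3 ← R3 + 226/85·R2.
R3 ← R3 / (6951/2180).
R1 ← R1 + 29/218·R3.
R2 ← R2 + 79/872·R3.
Reading off the reduced rows gives u = -6, v = -2, w = 6.

u = -6, v = -2, w = 6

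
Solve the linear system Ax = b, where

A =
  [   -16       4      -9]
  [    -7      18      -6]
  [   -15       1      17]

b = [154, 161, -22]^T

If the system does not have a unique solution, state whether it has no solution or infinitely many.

Row-reduce the augmented matrix:
R1 ← R1 / (-16).
R2 ← R2 + 7·R1.
R3 ← R3 + 15·R1.
R2 ← R2 / (65/4).
R1 ← R1 + 1/4·R2.
R3 ← R3 + 11/4·R2.
R3 ← R3 / (6523/260).
R1 ← R1 − 69/130·R3.
R2 ← R2 + 33/260·R3.
Reading off the reduced rows gives x_1 = -5, x_2 = 5, x_3 = -6.

x_1 = -5, x_2 = 5, x_3 = -6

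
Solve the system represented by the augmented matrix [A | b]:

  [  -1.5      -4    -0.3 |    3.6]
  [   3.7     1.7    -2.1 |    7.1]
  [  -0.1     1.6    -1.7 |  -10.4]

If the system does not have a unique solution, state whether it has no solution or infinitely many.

Row-reduce the augmented matrix:
R1 ← R1 / (-3/2).
R2 ← R2 − 37/10·R1.
R3 ← R3 + 1/10·R1.
R2 ← R2 / (-49/6).
R1 ← R1 − 8/3·R2.
R3 ← R3 − 28/15·R2.
R3 ← R3 / (-2038/875).
R1 ← R1 + 891/1225·R3.
R2 ← R2 − 426/1225·R3.
Reading off the reduced rows gives x_1 = 5, x_2 = -3, x_3 = 3.

x_1 = 5, x_2 = -3, x_3 = 3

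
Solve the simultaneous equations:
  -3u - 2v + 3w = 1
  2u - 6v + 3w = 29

Row-reduce:
R1 ← R1 / (-3).
R2 ← R2 − 2·R1.
R2 ← R2 / (-22/3).
R1 ← R1 − 2/3·R2.
Rank is 2 with 3 unknowns, leaving w free.

infinitely many solutions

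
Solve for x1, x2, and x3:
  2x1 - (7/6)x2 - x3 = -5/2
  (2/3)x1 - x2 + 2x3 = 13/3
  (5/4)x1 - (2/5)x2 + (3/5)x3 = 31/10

Row-reduce the augmented matrix:
R1 ← R1 / (2).
R2 ← R2 − 2/3·R1.
R3 ← R3 − 5/4·R1.
R2 ← R2 / (-11/18).
R1 ← R1 + 7/12·R2.
R3 ← R3 − 79/240·R2.
R3 ← R3 / (273/110).
R1 ← R1 + 30/11·R3.
R2 ← R2 + 42/11·R3.
Reading off the reduced rows gives x1 = 2, x2 = 3, x3 = 3.

x1 = 2, x2 = 3, x3 = 3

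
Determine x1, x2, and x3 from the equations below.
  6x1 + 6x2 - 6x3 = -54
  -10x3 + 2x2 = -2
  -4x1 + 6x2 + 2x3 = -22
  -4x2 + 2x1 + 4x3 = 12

x1 = -4, x2 = -6, x3 = -1

Row-reduce the augmented matrix:
R1 ← R1 / (6).
R3 ← R3 + 4·R1.
R4 ← R4 − 2·R1.
R2 ← R2 / (2).
R1 ← R1 − 1·R2.
R3 ← R3 − 10·R2.
R4 ← R4 + 6·R2.
R3 ← R3 / (48).
R1 ← R1 − 4·R3.
R2 ← R2 + 5·R3.
R4 ← R4 + 24·R3.
R4 reduces to 0 = 0, so the extra equation is consistent.
Reading off the reduced rows gives x1 = -4, x2 = -6, x3 = -1.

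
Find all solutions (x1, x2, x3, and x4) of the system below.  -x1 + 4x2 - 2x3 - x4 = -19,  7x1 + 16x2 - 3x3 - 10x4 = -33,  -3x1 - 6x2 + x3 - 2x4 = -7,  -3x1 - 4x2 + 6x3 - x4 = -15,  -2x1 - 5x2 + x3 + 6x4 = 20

Row-reduce the augmented matrix:
R1 ← R1 / (-1).
R2 ← R2 − 7·R1.
R3 ← R3 + 3·R1.
R4 ← R4 + 3·R1.
R5 ← R5 + 2·R1.
R2 ← R2 / (44).
R1 ← R1 + 4·R2.
R3 ← R3 + 18·R2.
R4 ← R4 + 16·R2.
R5 ← R5 + 13·R2.
R3 ← R3 / (1/22).
R1 ← R1 − 5/11·R3.
R2 ← R2 + 17/44·R3.
R4 ← R4 − 64/11·R3.
R5 ← R5 + 1/44·R3.
R4 ← R4 / (758).
R1 ← R1 − 59·R4.
R2 ← R2 + 51·R4.
R3 ← R3 + 131·R4.
R5 reduces to 0 = 0, so the extra equation is consistent.
Reading off the reduced rows gives x1 = 6, x2 = -3, x3 = -1, x4 = 3.

x1 = 6, x2 = -3, x3 = -1, x4 = 3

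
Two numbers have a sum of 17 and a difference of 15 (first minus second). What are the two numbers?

Let x = first number, y = second number.
  x + y = 17
  x - y = 15
From equation 1: x = 17 − y.
Substitute into equation 2 and solve: y = 1.
Then x = 16.

first number: 16, second number: 1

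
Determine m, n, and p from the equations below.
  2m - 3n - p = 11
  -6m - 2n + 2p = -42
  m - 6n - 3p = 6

Row-reduce the augmented matrix:
R1 ← R1 / (2).
R2 ← R2 + 6·R1.
R3 ← R3 − 1·R1.
R2 ← R2 / (-11).
R1 ← R1 + 3/2·R2.
R3 ← R3 + 9/2·R2.
R3 ← R3 / (-23/11).
R1 ← R1 + 4/11·R3.
R2 ← R2 − 1/11·R3.
Reading off the reduced rows gives m = 6, n = 1, p = -2.

m = 6, n = 1, p = -2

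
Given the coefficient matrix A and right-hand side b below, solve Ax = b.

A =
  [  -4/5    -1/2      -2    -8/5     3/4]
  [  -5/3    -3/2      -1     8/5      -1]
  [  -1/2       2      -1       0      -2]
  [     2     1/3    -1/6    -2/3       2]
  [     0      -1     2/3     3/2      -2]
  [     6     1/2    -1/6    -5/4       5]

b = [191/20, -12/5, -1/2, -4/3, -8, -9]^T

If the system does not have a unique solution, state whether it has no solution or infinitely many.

Row-reduce:
R1 ← R1 / (-4/5).
R2 ← R2 + 5/3·R1.
R3 ← R3 + 1/2·R1.
R4 ← R4 − 2·R1.
R6 ← R6 − 6·R1.
R2 ← R2 / (-11/24).
R1 ← R1 − 5/8·R2.
R3 ← R3 − 37/16·R2.
R4 ← R4 + 11/12·R2.
R5 ← R5 + 1·R2.
R6 ← R6 + 13/4·R2.
R3 ← R3 / (357/22).
R1 ← R1 − 75/11·R3.
R2 ← R2 + 76/11·R3.
R4 ← R4 + 23/2·R3.
R5 ← R5 + 206/33·R3.
R6 ← R6 + 2483/66·R3.
R4 ← R4 / (454/119).
R1 ← R1 + 256/119·R4.
R2 ← R2 − 464/1785·R4.
R3 ← R3 − 2848/1785·R4.
R5 ← R5 − 7457/10710·R4.
R6 ← R6 − 252617/21420·R4.
R5 ← R5 / (-1945037/980640).
R1 ← R1 − 1307/1362·R5.
R2 ← R2 + 17053/20430·R5.
R3 ← R3 + 6097/40860·R5.
R4 ← R4 + 5461/10896·R5.
R6 ← R6 + 1945037/1961280·R5.
Row 6 reduces to 0 = -1, a contradiction. The system is inconsistent.

no solution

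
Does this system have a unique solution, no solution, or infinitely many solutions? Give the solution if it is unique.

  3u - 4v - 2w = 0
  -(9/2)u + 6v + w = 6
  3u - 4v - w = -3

Row-reduce:
R1 ← R1 / (3).
R2 ← R2 + 9/2·R1.
R3 ← R3 − 3·R1.
R2 ← R2 / (-2).
R1 ← R1 + 2/3·R2.
R3 ← R3 − 1·R2.
Rank is 2 with 3 unknowns, leaving v free.

infinitely many solutions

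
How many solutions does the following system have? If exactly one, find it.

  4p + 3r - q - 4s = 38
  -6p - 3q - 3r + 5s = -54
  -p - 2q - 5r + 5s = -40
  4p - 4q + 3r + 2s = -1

Row-reduce the augmented matrix:
R1 ← R1 / (4).
R2 ← R2 + 6·R1.
R3 ← R3 + 1·R1.
R4 ← R4 − 4·R1.
R2 ← R2 / (-9/2).
R1 ← R1 + 1/4·R2.
R3 ← R3 + 9/4·R2.
R4 ← R4 + 3·R2.
R3 ← R3 / (-5).
R1 ← R1 − 2/3·R3.
R2 ← R2 + 1/3·R3.
R4 ← R4 + 1·R3.
R4 ← R4 / (173/30).
R1 ← R1 + 31/90·R4.
R2 ← R2 + 7/90·R4.
R3 ← R3 + 9/10·R4.
Reading off the reduced rows gives p = 3, q = 1, r = 1, s = -6.

p = 3, q = 1, r = 1, s = -6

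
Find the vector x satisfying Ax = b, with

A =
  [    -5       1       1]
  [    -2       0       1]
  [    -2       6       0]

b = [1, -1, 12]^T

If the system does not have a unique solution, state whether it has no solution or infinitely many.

Row-reduce the augmented matrix:
R1 ← R1 / (-5).
R2 ← R2 + 2·R1.
R3 ← R3 + 2·R1.
R2 ← R2 / (-2/5).
R1 ← R1 + 1/5·R2.
R3 ← R3 − 28/5·R2.
R3 ← R3 / (8).
R1 ← R1 + 1/2·R3.
R2 ← R2 + 3/2·R3.
Reading off the reduced rows gives x_1 = 0, x_2 = 2, x_3 = -1.

x_1 = 0, x_2 = 2, x_3 = -1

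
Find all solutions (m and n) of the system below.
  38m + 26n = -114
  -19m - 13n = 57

infinitely many solutions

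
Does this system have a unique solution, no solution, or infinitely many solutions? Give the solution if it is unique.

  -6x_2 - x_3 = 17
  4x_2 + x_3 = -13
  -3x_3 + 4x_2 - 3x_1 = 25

Row-reduce the augmented matrix:
Swap R1 and R3.
R1 ← R1 / (-3).
R2 ← R2 / (4).
R1 ← R1 + 4/3·R2.
R3 ← R3 + 6·R2.
R3 ← R3 / (1/2).
R1 ← R1 − 4/3·R3.
R2 ← R2 − 1/4·R3.
Reading off the reduced rows gives x_1 = -6, x_2 = -2, x_3 = -5.

x_1 = -6, x_2 = -2, x_3 = -5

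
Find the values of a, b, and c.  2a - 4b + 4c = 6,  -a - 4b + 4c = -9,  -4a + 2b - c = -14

a = 5, b = 5, c = 4

Row-reduce the augmented matrix:
R1 ← R1 / (2).
R2 ← R2 + 1·R1.
R3 ← R3 + 4·R1.
R2 ← R2 / (-6).
R1 ← R1 + 2·R2.
R3 ← R3 + 6·R2.
R2 ← R2 + 1·R3.
Reading off the reduced rows gives a = 5, b = 5, c = 4.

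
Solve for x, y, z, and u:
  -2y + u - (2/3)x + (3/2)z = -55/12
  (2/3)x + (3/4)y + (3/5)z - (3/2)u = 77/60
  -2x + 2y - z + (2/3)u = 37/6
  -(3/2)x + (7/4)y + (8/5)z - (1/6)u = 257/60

x = -1, y = 2, z = -1/2, u = -1/2

Row-reduce the augmented matrix:
R1 ← R1 / (-2/3).
R2 ← R2 − 2/3·R1.
R3 ← R3 + 2·R1.
R4 ← R4 + 3/2·R1.
R2 ← R2 / (-5/4).
R1 ← R1 − 3·R2.
R3 ← R3 − 8·R2.
R4 ← R4 − 25/4·R2.
R3 ← R3 / (397/50).
R1 ← R1 − 279/100·R3.
R2 ← R2 + 42/25·R3.
R4 ← R4 − 349/40·R3.
R4 ← R4 / (462/397).
R1 ← R1 + 300/397·R4.
R2 ← R2 + 306/397·R4.
R3 ← R3 + 830/1191·R4.
Reading off the reduced rows gives x = -1, y = 2, z = -1/2, u = -1/2.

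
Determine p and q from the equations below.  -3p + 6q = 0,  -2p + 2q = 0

p = 0, q = 0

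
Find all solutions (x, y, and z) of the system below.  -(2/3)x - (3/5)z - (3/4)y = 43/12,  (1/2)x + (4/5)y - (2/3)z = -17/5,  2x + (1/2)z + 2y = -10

Row-reduce the augmented matrix:
R1 ← R1 / (-2/3).
R2 ← R2 − 1/2·R1.
R3 ← R3 − 2·R1.
R2 ← R2 / (19/80).
R1 ← R1 − 9/8·R2.
R3 ← R3 + 1/4·R2.
R3 ← R3 / (-1411/570).
R1 ← R1 − 588/95·R3.
R2 ← R2 + 268/57·R3.
Reading off the reduced rows gives x = -2, y = -3, z = 0.

x = -2, y = -3, z = 0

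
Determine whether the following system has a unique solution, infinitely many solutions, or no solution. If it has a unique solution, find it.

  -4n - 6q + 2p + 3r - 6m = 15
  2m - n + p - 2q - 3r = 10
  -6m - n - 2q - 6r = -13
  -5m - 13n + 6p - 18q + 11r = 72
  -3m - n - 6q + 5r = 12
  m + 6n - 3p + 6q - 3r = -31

no solution

Row-reduce:
R1 ← R1 / (-6).
R2 ← R2 − 2·R1.
R3 ← R3 + 6·R1.
R4 ← R4 + 5·R1.
R5 ← R5 + 3·R1.
R6 ← R6 − 1·R1.
R2 ← R2 / (-7/3).
R1 ← R1 − 2/3·R2.
R3 ← R3 − 3·R2.
R4 ← R4 + 29/3·R2.
R5 ← R5 − 1·R2.
R6 ← R6 − 16/3·R2.
R3 ← R3 / (1/7).
R1 ← R1 − 1/7·R3.
R2 ← R2 + 5/7·R3.
R4 ← R4 + 18/7·R3.
R5 ← R5 + 2/7·R3.
R6 ← R6 − 8/7·R3.
R4 ← R4 / (-17).
R1 ← R1 − 1·R4.
R2 ← R2 + 4·R4.
R3 ← R3 + 8·R4.
R5 ← R5 + 7·R4.
R6 ← R6 − 5·R4.
R5 ← R5 / (992/17).
R1 ← R1 + 13/17·R5.
R2 ← R2 + 203/17·R5.
R3 ← R3 − 155/17·R5.
R4 ← R4 − 383/34·R5.
R6 ← R6 − 496/17·R5.
Row 6 reduces to 0 = -1, a contradiction. The system is inconsistent.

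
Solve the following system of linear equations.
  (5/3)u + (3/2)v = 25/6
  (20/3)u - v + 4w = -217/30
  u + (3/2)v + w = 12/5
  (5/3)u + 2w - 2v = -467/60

u = 1/4, v = 5/2, w = -8/5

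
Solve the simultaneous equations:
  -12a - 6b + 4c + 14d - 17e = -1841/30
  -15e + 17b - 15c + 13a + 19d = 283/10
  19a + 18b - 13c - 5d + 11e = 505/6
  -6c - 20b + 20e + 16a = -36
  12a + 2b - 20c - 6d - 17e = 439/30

a = 3, b = 3, c = 7/3, d = -9/5, e = -1/2

Row-reduce the augmented matrix:
R1 ← R1 / (-12).
R2 ← R2 − 13·R1.
R3 ← R3 − 19·R1.
R4 ← R4 − 16·R1.
R5 ← R5 − 12·R1.
R2 ← R2 / (21/2).
R1 ← R1 − 1/2·R2.
R3 ← R3 − 17/2·R2.
R4 ← R4 + 28·R2.
R5 ← R5 + 4·R2.
R3 ← R3 / (124/63).
R1 ← R1 − 11/63·R3.
R2 ← R2 + 64/63·R3.
R4 ← R4 + 262/9·R3.
R5 ← R5 + 1264/63·R3.
R4 ← R4 / (-2815/62).
R1 ← R1 + 231/124·R4.
R2 ← R2 + 67/31·R4.
R3 ← R3 + 661/124·R4.
R5 ← R5 + 2664/31·R4.
R5 ← R5 / (-200502/2815).
R1 ← R1 + 5469/5630·R5.
R2 ← R2 + 2551/2815·R5.
R3 ← R3 + 8172/2815·R5.
R4 ← R4 + 9041/5630·R5.
Reading off the reduced rows gives a = 3, b = 3, c = 7/3, d = -9/5, e = -1/2.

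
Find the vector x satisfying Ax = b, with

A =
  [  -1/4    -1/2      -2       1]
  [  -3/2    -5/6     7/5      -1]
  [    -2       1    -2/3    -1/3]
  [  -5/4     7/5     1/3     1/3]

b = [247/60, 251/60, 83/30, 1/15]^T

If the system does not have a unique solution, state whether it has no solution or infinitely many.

x_1 = -8/3, x_2 = -5/2, x_3 = -1/2, x_4 = 6/5

Row-reduce the augmented matrix:
R1 ← R1 / (-1/4).
R2 ← R2 + 3/2·R1.
R3 ← R3 + 2·R1.
R4 ← R4 + 5/4·R1.
R2 ← R2 / (13/6).
R1 ← R1 − 2·R2.
R3 ← R3 − 5·R2.
R4 ← R4 − 39/10·R2.
R3 ← R3 / (-608/39).
R1 ← R1 + 284/65·R3.
R2 ← R2 − 402/65·R3.
R4 ← R4 + 1034/75·R3.
R4 ← R4 / (4639/4560).
R1 ← R1 − 41/152·R4.
R2 ← R2 + 39/304·R4.
R3 ← R3 + 305/608·R4.
Reading off the reduced rows gives x_1 = -8/3, x_2 = -5/2, x_3 = -1/2, x_4 = 6/5.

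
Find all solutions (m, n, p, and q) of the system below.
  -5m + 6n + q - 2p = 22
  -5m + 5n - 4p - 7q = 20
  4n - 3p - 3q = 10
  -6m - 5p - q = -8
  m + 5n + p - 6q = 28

m = -1, n = 4, p = 3, q = -1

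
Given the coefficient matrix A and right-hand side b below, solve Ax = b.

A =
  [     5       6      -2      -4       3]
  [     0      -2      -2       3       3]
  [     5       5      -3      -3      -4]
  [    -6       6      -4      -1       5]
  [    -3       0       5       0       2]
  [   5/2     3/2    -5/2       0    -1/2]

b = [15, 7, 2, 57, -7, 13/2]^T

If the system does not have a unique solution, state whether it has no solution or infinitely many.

no solution

Row-reduce:
R1 ← R1 / (5).
R3 ← R3 − 5·R1.
R4 ← R4 + 6·R1.
R5 ← R5 + 3·R1.
R6 ← R6 − 5/2·R1.
R2 ← R2 / (-2).
R1 ← R1 − 6/5·R2.
R3 ← R3 + 1·R2.
R4 ← R4 − 66/5·R2.
R5 ← R5 − 18/5·R2.
R6 ← R6 + 3/2·R2.
Swap R3 and R4.
R3 ← R3 / (-98/5).
R1 ← R1 + 8/5·R3.
R2 ← R2 − 1·R3.
R5 ← R5 − 1/5·R3.
R4 ← R4 / (-1/2).
R1 ← R1 + 1/7·R4.
R2 ← R2 + 11/14·R4.
R3 ← R3 + 5/7·R4.
R5 ← R5 − 22/7·R4.
R6 ← R6 + 1/4·R4.
R5 ← R5 / (-2153/49).
R1 ← R1 − 123/49·R5.
R2 ← R2 − 652/49·R5.
R3 ← R3 − 524/49·R5.
R4 ← R4 − 17·R5.
Row 6 reduces to 0 = 2, a contradiction. The system is inconsistent.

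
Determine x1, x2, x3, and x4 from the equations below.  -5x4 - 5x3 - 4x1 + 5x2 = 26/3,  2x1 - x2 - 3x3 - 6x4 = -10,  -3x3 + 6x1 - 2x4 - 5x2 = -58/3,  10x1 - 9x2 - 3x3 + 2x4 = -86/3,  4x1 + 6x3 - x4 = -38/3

x1 = -3, x2 = 0, x3 = 0, x4 = 2/3

Row-reduce the augmented matrix:
R1 ← R1 / (-4).
R2 ← R2 − 2·R1.
R3 ← R3 − 6·R1.
R4 ← R4 − 10·R1.
R5 ← R5 − 4·R1.
R2 ← R2 / (3/2).
R1 ← R1 + 5/4·R2.
R3 ← R3 − 5/2·R2.
R4 ← R4 − 7/2·R2.
R5 ← R5 − 5·R2.
R3 ← R3 / (-4/3).
R1 ← R1 + 10/3·R3.
R2 ← R2 + 11/3·R3.
R4 ← R4 + 8/3·R3.
R5 ← R5 − 58/3·R3.
Swap R4 and R5.
R4 ← R4 / (90).
R1 ← R1 + 35/2·R4.
R2 ← R2 + 37/2·R4.
R3 ← R3 + 7/2·R4.
R5 reduces to 0 = 0, so the extra equation is consistent.
Reading off the reduced rows gives x1 = -3, x2 = 0, x3 = 0, x4 = 2/3.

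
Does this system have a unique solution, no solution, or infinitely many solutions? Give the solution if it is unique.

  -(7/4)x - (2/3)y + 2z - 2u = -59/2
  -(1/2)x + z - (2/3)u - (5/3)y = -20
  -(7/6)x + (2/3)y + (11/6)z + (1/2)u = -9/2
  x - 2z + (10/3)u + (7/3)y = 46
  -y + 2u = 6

Row-reduce the augmented matrix:
R1 ← R1 / (-7/4).
R2 ← R2 + 1/2·R1.
R3 ← R3 + 7/6·R1.
R4 ← R4 − 1·R1.
R2 ← R2 / (-31/21).
R1 ← R1 − 8/21·R2.
R3 ← R3 − 10/9·R2.
R4 ← R4 − 41/21·R2.
R5 ← R5 + 1·R2.
R3 ← R3 / (51/62).
R1 ← R1 + 32/31·R3.
R2 ← R2 + 9/31·R3.
R4 ← R4 + 9/31·R3.
R5 ← R5 + 9/31·R3.
R4 ← R4 / (137/51).
R1 ← R1 − 1528/459·R4.
R2 ← R2 − 35/51·R4.
R3 ← R3 − 983/459·R4.
R5 ← R5 − 137/51·R4.
R5 reduces to 0 = 0, so the extra equation is consistent.
Reading off the reduced rows gives x = 2, y = 6, z = -5, u = 6.

x = 2, y = 6, z = -5, u = 6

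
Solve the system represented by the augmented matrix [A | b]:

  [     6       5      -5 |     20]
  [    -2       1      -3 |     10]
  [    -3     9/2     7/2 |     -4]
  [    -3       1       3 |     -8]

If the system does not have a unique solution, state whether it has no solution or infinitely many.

no solution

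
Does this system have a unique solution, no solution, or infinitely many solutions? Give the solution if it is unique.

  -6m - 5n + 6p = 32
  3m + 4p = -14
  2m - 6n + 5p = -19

Row-reduce the augmented matrix:
R1 ← R1 / (-6).
R2 ← R2 − 3·R1.
R3 ← R3 − 2·R1.
R2 ← R2 / (-5/2).
R1 ← R1 − 5/6·R2.
R3 ← R3 + 23/3·R2.
R3 ← R3 / (-217/15).
R1 ← R1 − 4/3·R3.
R2 ← R2 + 14/5·R3.
Reading off the reduced rows gives m = -6, n = 2, p = 1.

m = -6, n = 2, p = 1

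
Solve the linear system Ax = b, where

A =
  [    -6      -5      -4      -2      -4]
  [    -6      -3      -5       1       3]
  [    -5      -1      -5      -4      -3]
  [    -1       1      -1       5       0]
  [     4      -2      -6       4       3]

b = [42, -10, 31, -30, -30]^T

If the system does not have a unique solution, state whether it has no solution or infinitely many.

x_1 = 0, x_2 = -4, x_3 = 1, x_4 = -5, x_5 = -4

Row-reduce the augmented matrix:
R1 ← R1 / (-6).
R2 ← R2 + 6·R1.
R3 ← R3 + 5·R1.
R4 ← R4 + 1·R1.
R5 ← R5 − 4·R1.
R2 ← R2 / (2).
R1 ← R1 − 5/6·R2.
R3 ← R3 − 19/6·R2.
R4 ← R4 − 11/6·R2.
R5 ← R5 + 16/3·R2.
R3 ← R3 / (-1/12).
R1 ← R1 − 13/12·R3.
R2 ← R2 + 1/2·R3.
R4 ← R4 − 7/12·R3.
R5 ← R5 + 34/3·R3.
R4 ← R4 / (-47).
R1 ← R1 + 93·R4.
R2 ← R2 − 44·R4.
R3 ← R3 − 85·R4.
R5 ← R5 − 974·R4.
R5 ← R5 / (-9287/47).
R1 ← R1 − 859/47·R5.
R2 ← R2 + 368/47·R5.
R3 ← R3 + 822/47·R5.
R4 ← R4 − 81/47·R5.
Reading off the reduced rows gives x_1 = 0, x_2 = -4, x_3 = 1, x_4 = -5, x_5 = -4.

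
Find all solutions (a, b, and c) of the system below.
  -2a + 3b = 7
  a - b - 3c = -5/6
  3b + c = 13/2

a = 0, b = 7/3, c = -1/2

Row-reduce the augmented matrix:
R1 ← R1 / (-2).
R2 ← R2 − 1·R1.
R2 ← R2 / (1/2).
R1 ← R1 + 3/2·R2.
R3 ← R3 − 3·R2.
R3 ← R3 / (19).
R1 ← R1 + 9·R3.
R2 ← R2 + 6·R3.
Reading off the reduced rows gives a = 0, b = 7/3, c = -1/2.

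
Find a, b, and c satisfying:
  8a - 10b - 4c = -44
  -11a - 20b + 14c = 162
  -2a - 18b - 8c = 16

a = -6, b = -2, c = 4

Row-reduce the augmented matrix:
R1 ← R1 / (8).
R2 ← R2 + 11·R1.
R3 ← R3 + 2·R1.
R2 ← R2 / (-135/4).
R1 ← R1 + 5/4·R2.
R3 ← R3 + 41/2·R2.
R3 ← R3 / (-1912/135).
R1 ← R1 + 22/27·R3.
R2 ← R2 + 34/135·R3.
Reading off the reduced rows gives a = -6, b = -2, c = 4.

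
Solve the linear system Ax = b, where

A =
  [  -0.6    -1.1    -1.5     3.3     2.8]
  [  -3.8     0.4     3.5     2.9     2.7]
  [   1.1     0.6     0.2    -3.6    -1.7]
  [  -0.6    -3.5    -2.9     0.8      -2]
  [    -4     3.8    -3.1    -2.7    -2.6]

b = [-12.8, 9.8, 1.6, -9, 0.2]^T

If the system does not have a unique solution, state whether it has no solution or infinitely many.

Row-reduce the augmented matrix:
R1 ← R1 / (-3/5).
R2 ← R2 + 19/5·R1.
R3 ← R3 − 11/10·R1.
R4 ← R4 + 3/5·R1.
R5 ← R5 + 4·R1.
R2 ← R2 / (221/30).
R1 ← R1 − 11/6·R2.
R3 ← R3 + 17/12·R2.
R4 ← R4 + 12/5·R2.
R5 ← R5 − 167/15·R2.
R3 ← R3 / (-1/20).
R1 ← R1 + 25/34·R3.
R2 ← R2 − 30/17·R3.
R4 ← R4 − 241/85·R3.
R5 ← R5 + 2167/170·R3.
R4 ← R4 / (-145251/2210).
R1 ← R1 − 3062/221·R4.
R2 ← R2 + 8430/221·R4.
R3 ← R3 − 263/13·R4.
R5 ← R5 − 287727/1105·R4.
R5 ← R5 / (-1723337/32278).
R1 ← R1 + 72013/16139·R5.
R2 ← R2 − 78761/16139·R5.
R3 ← R3 + 70453/16139·R5.
R4 ← R4 + 5170/16139·R5.
Reading off the reduced rows gives x_1 = 0, x_2 = 2, x_3 = 4, x_4 = 2, x_5 = -4.

x_1 = 0, x_2 = 2, x_3 = 4, x_4 = 2, x_5 = -4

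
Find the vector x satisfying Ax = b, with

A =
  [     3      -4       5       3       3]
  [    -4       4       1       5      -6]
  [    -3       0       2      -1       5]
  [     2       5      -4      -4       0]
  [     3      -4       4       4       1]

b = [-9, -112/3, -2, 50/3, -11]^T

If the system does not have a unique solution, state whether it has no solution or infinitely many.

x_1 = 4/3, x_2 = -2, x_3 = -3, x_4 = -3, x_5 = 1

Row-reduce the augmented matrix:
R1 ← R1 / (3).
R2 ← R2 + 4·R1.
R3 ← R3 + 3·R1.
R4 ← R4 − 2·R1.
R5 ← R5 − 3·R1.
R2 ← R2 / (-4/3).
R1 ← R1 + 4/3·R2.
R3 ← R3 + 4·R2.
R4 ← R4 − 23/3·R2.
R3 ← R3 / (-16).
R1 ← R1 + 6·R3.
R2 ← R2 + 23/4·R3.
R4 ← R4 − 147/4·R3.
R5 ← R5 + 1·R3.
R4 ← R4 / (-747/64).
R1 ← R1 − 11/8·R4.
R2 ← R2 − 143/64·R4.
R3 ← R3 − 25/16·R4.
R5 ← R5 − 41/16·R4.
R5 ← R5 / (304/249).
R1 ← R1 + 13/249·R5.
R2 ← R2 − 10/249·R5.
R3 ← R3 − 404/249·R5.
R4 ← R4 + 398/249·R5.
Reading off the reduced rows gives x_1 = 4/3, x_2 = -2, x_3 = -3, x_4 = -3, x_5 = 1.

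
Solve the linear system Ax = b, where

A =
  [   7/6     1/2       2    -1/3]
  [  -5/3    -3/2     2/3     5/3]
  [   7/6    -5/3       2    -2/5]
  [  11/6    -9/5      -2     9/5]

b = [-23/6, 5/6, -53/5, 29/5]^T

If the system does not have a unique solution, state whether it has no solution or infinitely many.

x_1 = 0, x_2 = 3, x_3 = -2, x_4 = 4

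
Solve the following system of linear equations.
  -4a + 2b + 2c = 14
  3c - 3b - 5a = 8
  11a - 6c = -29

infinitely many solutions

Row-reduce:
R1 ← R1 / (-4).
R2 ← R2 + 5·R1.
R3 ← R3 − 11·R1.
R2 ← R2 / (-11/2).
R1 ← R1 + 1/2·R2.
R3 ← R3 − 11/2·R2.
Rank is 2 with 3 unknowns, leaving c free.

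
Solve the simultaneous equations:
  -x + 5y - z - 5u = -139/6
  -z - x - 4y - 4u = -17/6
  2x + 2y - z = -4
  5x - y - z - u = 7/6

x = 1/2, y = -2, z = 1, u = 7/3

Row-reduce the augmented matrix:
R1 ← R1 / (-1).
R2 ← R2 + 1·R1.
R3 ← R3 − 2·R1.
R4 ← R4 − 5·R1.
R2 ← R2 / (-9).
R1 ← R1 + 5·R2.
R3 ← R3 − 12·R2.
R4 ← R4 − 24·R2.
R3 ← R3 / (-3).
R1 ← R1 − 1·R3.
R4 ← R4 + 6·R3.
R4 ← R4 / (-6).
R1 ← R1 − 14/9·R4.
R2 ← R2 + 1/9·R4.
R3 ← R3 − 26/9·R4.
Reading off the reduced rows gives x = 1/2, y = -2, z = 1, u = 7/3.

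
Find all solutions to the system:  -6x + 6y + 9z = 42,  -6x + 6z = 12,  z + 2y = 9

no solution

Row-reduce:
R1 ← R1 / (-6).
R2 ← R2 + 6·R1.
R2 ← R2 / (-6).
R1 ← R1 + 1·R2.
R3 ← R3 − 2·R2.
Row 3 reduces to 0 = -1, a contradiction. The system is inconsistent.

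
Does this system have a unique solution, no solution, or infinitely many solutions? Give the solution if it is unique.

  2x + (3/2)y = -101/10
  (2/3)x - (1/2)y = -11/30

Row-reduce the augmented matrix:
R1 ← R1 / (2).
R2 ← R2 − 2/3·R1.
R2 ← R2 / (-1).
R1 ← R1 − 3/4·R2.
Reading off the reduced rows gives x = -14/5, y = -3.

x = -14/5, y = -3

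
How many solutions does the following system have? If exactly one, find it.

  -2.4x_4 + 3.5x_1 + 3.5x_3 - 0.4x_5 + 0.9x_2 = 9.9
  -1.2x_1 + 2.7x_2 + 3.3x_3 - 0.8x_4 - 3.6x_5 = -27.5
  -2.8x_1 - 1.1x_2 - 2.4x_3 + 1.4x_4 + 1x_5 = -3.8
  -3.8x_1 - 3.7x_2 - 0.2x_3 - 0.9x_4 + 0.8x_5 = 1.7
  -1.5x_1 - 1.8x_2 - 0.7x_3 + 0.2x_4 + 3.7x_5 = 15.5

x_1 = 4, x_2 = -4, x_3 = 1, x_4 = 1, x_5 = 4

Row-reduce the augmented matrix:
R1 ← R1 / (7/2).
R2 ← R2 + 6/5·R1.
R3 ← R3 + 14/5·R1.
R4 ← R4 + 19/5·R1.
R5 ← R5 + 3/2·R1.
R2 ← R2 / (1053/350).
R1 ← R1 − 9/35·R2.
R3 ← R3 + 19/50·R2.
R4 ← R4 + 953/350·R2.
R5 ← R5 + 99/70·R2.
R3 ← R3 / (1133/1170).
R1 ← R1 − 8/13·R3.
R2 ← R2 − 175/117·R3.
R4 ← R4 − 8977/1170·R3.
R5 ← R5 − 379/130·R3.
R4 ← R4 / (1427/1854).
R1 ← R1 + 80/927·R4.
R2 ← R2 − 538/927·R4.
R3 ← R3 + 694/927·R4.
R5 ← R5 − 548/927·R4.
R5 ← R5 / (742171/156970).
R1 ← R1 + 7064/15697·R5.
R2 ← R2 − 153334/78485·R5.
R3 ← R3 + 339222/78485·R5.
R4 ← R4 + 475626/78485·R5.
Reading off the reduced rows gives x_1 = 4, x_2 = -4, x_3 = 1, x_4 = 1, x_5 = 4.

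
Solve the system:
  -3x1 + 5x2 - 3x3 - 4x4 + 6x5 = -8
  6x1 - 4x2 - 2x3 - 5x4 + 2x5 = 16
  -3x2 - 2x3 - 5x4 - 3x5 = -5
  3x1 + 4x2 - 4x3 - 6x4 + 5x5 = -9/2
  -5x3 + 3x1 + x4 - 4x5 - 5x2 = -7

Row-reduce the augmented matrix:
R1 ← R1 / (-3).
R2 ← R2 − 6·R1.
R4 ← R4 − 3·R1.
R5 ← R5 − 3·R1.
R2 ← R2 / (6).
R1 ← R1 + 5/3·R2.
R3 ← R3 + 3·R2.
R4 ← R4 − 9·R2.
R3 ← R3 / (-6).
R1 ← R1 + 11/9·R3.
R2 ← R2 + 4/3·R3.
R4 ← R4 − 5·R3.
R5 ← R5 + 8·R3.
R4 ← R4 / (-1/12).
R1 ← R1 − 7/108·R4.
R2 ← R2 − 7/18·R4.
R3 ← R3 − 23/12·R4.
R5 ← R5 − 37/3·R4.
R5 ← R5 / (-990).
R1 ← R1 + 37/9·R5.
R2 ← R2 + 89/3·R5.
R3 ← R3 + 154·R5.
R4 ← R4 − 80·R5.
Reading off the reduced rows gives x1 = 1, x2 = -5/2, x3 = 5/2, x4 = 0, x5 = 5/2.

x1 = 1, x2 = -5/2, x3 = 5/2, x4 = 0, x5 = 5/2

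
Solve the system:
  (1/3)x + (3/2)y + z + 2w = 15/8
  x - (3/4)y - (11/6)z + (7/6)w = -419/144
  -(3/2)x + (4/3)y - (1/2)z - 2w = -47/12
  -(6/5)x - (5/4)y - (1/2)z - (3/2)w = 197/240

Row-reduce the augmented matrix:
R1 ← R1 / (1/3).
R2 ← R2 − 1·R1.
R3 ← R3 + 3/2·R1.
R4 ← R4 + 6/5·R1.
R2 ← R2 / (-21/4).
R1 ← R1 − 9/2·R2.
R3 ← R3 − 97/12·R2.
R4 ← R4 − 83/20·R2.
R3 ← R3 / (-1301/378).
R1 ← R1 + 8/7·R3.
R2 ← R2 − 58/63·R3.
R4 ← R4 + 227/315·R3.
R4 ← R4 / (12827/6505).
R1 ← R1 − 2607/1301·R4.
R2 ← R2 − 1044/1301·R4.
R3 ← R3 − 167/1301·R4.
Reading off the reduced rows gives x = -3/2, y = -7/4, z = 7/3, w = 4/3.

x = -3/2, y = -7/4, z = 7/3, w = 4/3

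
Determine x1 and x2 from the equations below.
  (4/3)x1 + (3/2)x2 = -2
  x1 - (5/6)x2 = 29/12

x1 = 3/4, x2 = -2

From equation 2: x1 = 29/12 + 5/6·x2.
Substitute into equation 1 and solve: x2 = -2.
Then x1 = 3/4.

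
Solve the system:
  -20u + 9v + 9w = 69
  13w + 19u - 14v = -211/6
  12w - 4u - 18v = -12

Row-reduce the augmented matrix:
R1 ← R1 / (-20).
R2 ← R2 − 19·R1.
R3 ← R3 + 4·R1.
R2 ← R2 / (-109/20).
R1 ← R1 + 9/20·R2.
R3 ← R3 + 99/5·R2.
R3 ← R3 / (-7422/109).
R1 ← R1 + 243/109·R3.
R2 ← R2 + 431/109·R3.
Reading off the reduced rows gives u = -3/2, v = 7/3, w = 2.

u = -3/2, v = 7/3, w = 2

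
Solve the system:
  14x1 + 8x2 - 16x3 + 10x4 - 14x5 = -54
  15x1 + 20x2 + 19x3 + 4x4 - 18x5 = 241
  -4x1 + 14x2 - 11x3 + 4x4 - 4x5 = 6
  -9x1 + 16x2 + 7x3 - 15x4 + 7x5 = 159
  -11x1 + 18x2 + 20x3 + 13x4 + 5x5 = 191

x1 = 1, x2 = 6, x3 = 6, x4 = -2, x5 = 0

Row-reduce the augmented matrix:
R1 ← R1 / (14).
R2 ← R2 − 15·R1.
R3 ← R3 + 4·R1.
R4 ← R4 + 9·R1.
R5 ← R5 + 11·R1.
R2 ← R2 / (80/7).
R1 ← R1 − 4/7·R2.
R3 ← R3 − 114/7·R2.
R4 ← R4 − 148/7·R2.
R5 ← R5 − 170/7·R2.
R3 ← R3 / (-2683/40).
R1 ← R1 + 59/20·R3.
R2 ← R2 − 253/80·R3.
R4 ← R4 + 1403/20·R3.
R5 ← R5 + 555/8·R3.
R4 ← R4 / (-35759/2683).
R1 ← R1 − 879/2683·R4.
R2 ← R2 − 1003/5366·R4.
R3 ← R3 + 657/2683·R4.
R5 ← R5 − 48661/2683·R4.
R5 ← R5 / (513498/35759).
R1 ← R1 + 17992/35759·R5.
R2 ← R2 + 11933/35759·R5.
R3 ← R3 + 2906/35759·R5.
R4 ← R4 + 19977/35759·R5.
Reading off the reduced rows gives x1 = 1, x2 = 6, x3 = 6, x4 = -2, x5 = 0.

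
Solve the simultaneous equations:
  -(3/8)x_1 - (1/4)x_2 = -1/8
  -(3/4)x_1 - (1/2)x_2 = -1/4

Row-reduce:
R1 ← R1 / (-3/8).
R2 ← R2 + 3/4·R1.
Rank is 1 with 2 unknowns, leaving x_2 free.

infinitely many solutions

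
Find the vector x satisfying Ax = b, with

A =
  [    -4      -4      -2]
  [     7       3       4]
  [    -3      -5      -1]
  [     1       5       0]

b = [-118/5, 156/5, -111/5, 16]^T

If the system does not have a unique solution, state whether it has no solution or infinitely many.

x_1 = 2, x_2 = 14/5, x_3 = 11/5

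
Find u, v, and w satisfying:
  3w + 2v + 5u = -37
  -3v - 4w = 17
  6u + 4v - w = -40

Row-reduce the augmented matrix:
R1 ← R1 / (5).
R3 ← R3 − 6·R1.
R2 ← R2 / (-3).
R1 ← R1 − 2/5·R2.
R3 ← R3 − 8/5·R2.
R3 ← R3 / (-101/15).
R1 ← R1 − 1/15·R3.
R2 ← R2 − 4/3·R3.
Reading off the reduced rows gives u = -5, v = -3, w = -2.

u = -5, v = -3, w = -2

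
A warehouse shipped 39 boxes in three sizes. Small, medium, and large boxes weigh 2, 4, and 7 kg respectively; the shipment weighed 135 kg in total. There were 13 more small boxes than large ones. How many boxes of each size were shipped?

Let s = small boxes, m = medium boxes, l = large boxes.
  l + s + m = 39
  2s + 4m + 7l = 135
  s - l = 13
Row-reduce the augmented matrix:
R2 ← R2 − 2·R1.
R3 ← R3 − 1·R1.
R2 ← R2 / (2).
R1 ← R1 − 1·R2.
R3 ← R3 + 1·R2.
R3 ← R3 / (1/2).
R1 ← R1 + 3/2·R3.
R2 ← R2 − 5/2·R3.
Reading off the reduced rows gives s = 18, m = 16, l = 5.

small boxes: 18, medium boxes: 16, large boxes: 5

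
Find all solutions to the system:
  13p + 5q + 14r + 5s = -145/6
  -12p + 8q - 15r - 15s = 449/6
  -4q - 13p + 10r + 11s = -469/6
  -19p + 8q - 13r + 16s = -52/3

p = 4/3, q = 5/3, r = -8/3, s = -5/2

Row-reduce the augmented matrix:
R1 ← R1 / (13).
R2 ← R2 + 12·R1.
R3 ← R3 + 13·R1.
R4 ← R4 + 19·R1.
R2 ← R2 / (164/13).
R1 ← R1 − 5/13·R2.
R3 ← R3 − 1·R2.
R4 ← R4 − 199/13·R2.
R3 ← R3 / (3963/164).
R1 ← R1 − 187/164·R3.
R2 ← R2 + 27/164·R3.
R4 ← R4 − 1637/164·R3.
R4 ← R4 / (114766/3963).
R1 ← R1 + 367/3963·R4.
R2 ← R2 + 936/1321·R4.
R3 ← R3 − 2759/3963·R4.
Reading off the reduced rows gives p = 4/3, q = 5/3, r = -8/3, s = -5/2.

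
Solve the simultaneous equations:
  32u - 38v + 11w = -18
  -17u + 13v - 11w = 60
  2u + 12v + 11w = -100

no solution

Row-reduce:
R1 ← R1 / (32).
R2 ← R2 + 17·R1.
R3 ← R3 − 2·R1.
R2 ← R2 / (-115/16).
R1 ← R1 + 19/16·R2.
R3 ← R3 − 115/8·R2.
Row 3 reduces to 0 = 2, a contradiction. The system is inconsistent.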